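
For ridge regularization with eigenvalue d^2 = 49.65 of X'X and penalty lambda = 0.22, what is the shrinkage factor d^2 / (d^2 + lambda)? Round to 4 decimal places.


Compute the denominator: 49.65 + 0.22 = 49.8700.
Shrinkage factor = 49.65 / 49.8700 = 0.9956.

0.9956


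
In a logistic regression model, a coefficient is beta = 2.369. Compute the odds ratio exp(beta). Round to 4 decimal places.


exp(2.369) = 10.6867.
So the odds ratio is 10.6867.

10.6867


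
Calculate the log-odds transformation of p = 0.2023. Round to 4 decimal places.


1 - p = 0.7977.
p/(1-p) = 0.2536.
logit = ln(0.2536) = -1.3720.

-1.3720


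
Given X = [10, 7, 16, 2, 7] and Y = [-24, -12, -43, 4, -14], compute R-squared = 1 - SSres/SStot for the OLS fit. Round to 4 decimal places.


The fitted line is Y = 10.4981 + -3.3688*X.
SSres = 2.8897, SStot = 1196.8000.
R^2 = 1 - SSres/SStot = 0.9976.

0.9976


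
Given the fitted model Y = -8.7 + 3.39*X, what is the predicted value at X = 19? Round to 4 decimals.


Substitute X = 19 into the equation:
Y = -8.7 + 3.39 * 19 = -8.7 + 64.4100 = 55.7100.

55.7100


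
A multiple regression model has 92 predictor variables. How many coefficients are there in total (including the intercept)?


Including the intercept, the model has 92 predictor coefficients + 1 intercept.
Total = 93.

93


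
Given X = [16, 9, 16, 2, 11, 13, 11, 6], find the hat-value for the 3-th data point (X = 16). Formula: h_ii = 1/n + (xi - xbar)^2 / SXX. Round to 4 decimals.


Mean of X: xbar = 10.5000.
SXX = 162.0000.
For X = 16: h = 1/8 + (16 - 10.5000)^2/162.0000 = 0.3117.

0.3117


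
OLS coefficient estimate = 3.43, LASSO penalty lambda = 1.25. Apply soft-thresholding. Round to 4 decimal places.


|beta_OLS| = 3.43.
lambda = 1.25.
Since |beta| > lambda, coefficient = sign(beta)*(|beta| - lambda) = 2.1800.
Result = 2.1800.

2.1800


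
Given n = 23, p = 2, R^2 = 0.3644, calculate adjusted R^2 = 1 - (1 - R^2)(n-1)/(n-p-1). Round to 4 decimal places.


Using the formula:
(1 - 0.3644) = 0.6356.
Multiply by 22/20: 0.6356 * 22 = 13.9832, then 13.9832 / 20 = 0.6992.
Adj R^2 = 1 - 0.6992 = 0.3008.

0.3008


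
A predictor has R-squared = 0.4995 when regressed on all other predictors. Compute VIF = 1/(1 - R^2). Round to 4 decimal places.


Denominator: 1 - 0.4995 = 0.5005.
VIF = 1 / 0.5005 = 1.9980.

1.9980


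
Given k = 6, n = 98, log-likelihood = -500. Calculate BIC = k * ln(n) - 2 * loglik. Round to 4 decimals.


Compute k*ln(n) = 6*ln(98) = 6*4.584967 = 27.509802.
Then -2*loglik = 1000.
BIC = 27.509802 + 1000 = 1027.509802, which rounds to 1027.5098.

1027.5098


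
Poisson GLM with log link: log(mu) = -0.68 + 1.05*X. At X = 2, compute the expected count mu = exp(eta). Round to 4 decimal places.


Compute eta = -0.68 + 1.05 * 2 = 1.4200.
Apply inverse link: mu = e^1.4200 = 4.1371.

4.1371


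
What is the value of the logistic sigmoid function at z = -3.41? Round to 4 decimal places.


Compute exp(3.4100) = 30.2652.
Sigmoid = 1 / (1 + 30.2652) = 1 / 31.2652 = 0.0320.

0.0320


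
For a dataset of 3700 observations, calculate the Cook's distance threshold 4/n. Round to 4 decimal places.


Using the rule of thumb:
Threshold = 4 / 3700 = 0.0011.

0.0011


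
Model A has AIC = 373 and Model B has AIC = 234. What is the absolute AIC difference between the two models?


|AIC_A - AIC_B| = |373 - 234| = 139.
Model B is preferred (lower AIC).

139


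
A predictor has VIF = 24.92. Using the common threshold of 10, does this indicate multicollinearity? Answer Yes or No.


The threshold is 10.
VIF = 24.92 is >= 10.
Multicollinearity indication: Yes.

Yes


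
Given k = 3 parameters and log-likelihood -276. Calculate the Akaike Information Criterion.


Compute:
2k = 2*3 = 6.
-2*loglik = -2*(-276) = 552.
AIC = 6 + 552 = 558.

558


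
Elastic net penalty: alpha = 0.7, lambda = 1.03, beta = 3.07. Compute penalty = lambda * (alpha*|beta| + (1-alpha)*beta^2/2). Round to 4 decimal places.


Compute:
L1 = 0.7 * 3.07 = 2.1490.
L2 = 0.3 * 3.07^2 / 2 = 1.4137.
Penalty = 1.03 * (2.1490 + 1.4137) = 3.6696.

3.6696


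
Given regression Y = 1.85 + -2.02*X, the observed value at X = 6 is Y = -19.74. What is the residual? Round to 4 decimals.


Predicted = 1.85 + -2.02 * 6 = -10.2700.
Residual = -19.74 - -10.2700 = -9.4700.

-9.4700


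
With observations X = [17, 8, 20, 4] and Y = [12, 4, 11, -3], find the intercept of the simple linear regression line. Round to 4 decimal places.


Compute b1 = 0.8889 from the OLS formula.
With xbar = 12.2500 and ybar = 6.0000, the intercept is:
b0 = 6.0000 - 0.8889 * 12.2500 = -4.8889.

-4.8889


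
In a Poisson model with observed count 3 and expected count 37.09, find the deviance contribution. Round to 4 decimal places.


Compute y*ln(y/mu) = 3*ln(3/37.09) = 3*-2.514735 = -7.544205.
y - mu = -34.09.
D = 2*(-7.544205 - (-34.09)) = 53.091590, which rounds to 53.0916.

53.0916


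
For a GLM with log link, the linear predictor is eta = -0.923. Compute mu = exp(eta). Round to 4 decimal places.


Apply the inverse link:
mu = e^-0.923 = 0.3973.

0.3973


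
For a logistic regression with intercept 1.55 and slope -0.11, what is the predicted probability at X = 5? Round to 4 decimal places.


z = 1.55 + -0.11 * 5 = 1.0000.
Sigmoid: P = 1 / (1 + exp(-1.0000)) = 0.7311.

0.7311


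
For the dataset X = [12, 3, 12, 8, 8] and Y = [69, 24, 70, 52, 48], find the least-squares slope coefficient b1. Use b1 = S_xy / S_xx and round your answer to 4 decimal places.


The sample means are xbar = 8.6000 and ybar = 52.6000.
Compute S_xx = 55.2000 and S_xy = 278.2000.
Slope b1 = S_xy / S_xx = 278.2000 / 55.2000 = 5.0399.

5.0399


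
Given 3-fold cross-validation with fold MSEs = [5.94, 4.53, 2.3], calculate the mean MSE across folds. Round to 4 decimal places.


Sum of fold MSEs = 12.7700.
Average = 12.7700 / 3 = 4.2567.

4.2567


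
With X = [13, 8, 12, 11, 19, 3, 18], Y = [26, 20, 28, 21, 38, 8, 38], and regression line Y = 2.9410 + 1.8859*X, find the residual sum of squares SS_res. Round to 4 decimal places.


For each point, residual = actual - predicted.
Residuals: [-1.4577, 1.9718, 2.4282, -2.6859, -0.7731, -0.5987, 1.1128].
Sum of squared residuals = 21.3175.

21.3175


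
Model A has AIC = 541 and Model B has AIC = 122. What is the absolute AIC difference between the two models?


|AIC_A - AIC_B| = |541 - 122| = 419.
Model B is preferred (lower AIC).

419


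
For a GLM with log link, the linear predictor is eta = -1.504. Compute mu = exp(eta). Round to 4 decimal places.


mu = exp(eta) = exp(-1.504).
= 0.2222.

0.2222


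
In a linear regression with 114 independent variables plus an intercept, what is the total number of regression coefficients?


Total coefficients = number of predictors + 1 (for the intercept).
= 114 + 1 = 115.

115


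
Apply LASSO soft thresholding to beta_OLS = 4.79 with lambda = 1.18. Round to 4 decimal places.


|beta_OLS| = 4.79.
lambda = 1.18.
Since |beta| > lambda, coefficient = sign(beta)*(|beta| - lambda) = 3.6100.
Result = 3.6100.

3.6100


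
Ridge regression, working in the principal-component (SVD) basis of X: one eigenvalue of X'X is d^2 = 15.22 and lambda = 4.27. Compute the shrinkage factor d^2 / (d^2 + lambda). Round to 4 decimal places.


Compute the denominator: 15.22 + 4.27 = 19.4900.
Shrinkage factor = 15.22 / 19.4900 = 0.7809.

0.7809


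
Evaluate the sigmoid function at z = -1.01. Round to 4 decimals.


exp(1.0100) = 2.7456.
1 + exp(-z) = 3.7456.
sigmoid = 1/3.7456 = 0.2670.

0.2670


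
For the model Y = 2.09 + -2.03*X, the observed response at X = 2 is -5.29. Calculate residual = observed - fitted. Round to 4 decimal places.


Compute yhat = 2.09 + (-2.03)(2) = -1.9700.
Residual = actual - predicted = -5.29 - -1.9700 = -3.3200.

-3.3200


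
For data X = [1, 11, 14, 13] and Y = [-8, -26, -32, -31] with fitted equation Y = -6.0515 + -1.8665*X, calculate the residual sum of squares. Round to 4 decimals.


Predicted values from Y = -6.0515 + -1.8665*X.
Residuals: [-0.0820, 0.5830, 0.1825, -0.6840].
SSres = 0.8478.

0.8478


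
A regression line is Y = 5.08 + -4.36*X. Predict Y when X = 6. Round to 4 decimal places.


Substitute X = 6 into the equation:
Y = 5.08 + -4.36 * 6 = 5.08 + -26.1600 = -21.0800.

-21.0800


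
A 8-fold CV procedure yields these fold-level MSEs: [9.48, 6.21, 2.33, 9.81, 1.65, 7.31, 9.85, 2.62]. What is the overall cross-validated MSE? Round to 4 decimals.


Add all fold MSEs: 49.2600.
Divide by k = 8: 49.2600/8 = 6.1575.

6.1575


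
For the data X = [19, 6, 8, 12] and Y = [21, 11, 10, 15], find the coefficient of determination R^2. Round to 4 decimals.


After computing the OLS fit (b0=4.7089, b1=0.8481):
SSres = 3.7215, SStot = 74.7500.
R^2 = 1 - 3.7215/74.7500 = 0.9502.

0.9502


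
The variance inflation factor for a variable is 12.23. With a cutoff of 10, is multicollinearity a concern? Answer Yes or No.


The threshold is 10.
VIF = 12.23 is >= 10.
Multicollinearity indication: Yes.

Yes


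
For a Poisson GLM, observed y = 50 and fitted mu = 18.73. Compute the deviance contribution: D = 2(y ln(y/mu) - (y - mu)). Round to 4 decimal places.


First: ln(50/18.73) = 0.981896.
Then: 50 * 0.981896 = 49.094800.
y - mu = 50 - 18.73 = 31.27.
D = 2(49.094800 - 31.27) = 35.649600, which rounds to 35.6496.

35.6496


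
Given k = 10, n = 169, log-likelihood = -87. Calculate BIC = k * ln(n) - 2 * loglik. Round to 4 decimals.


k * ln(n) = 10 * ln(169) = 10 * 5.129899 = 51.298990.
-2 * loglik = -2 * (-87) = 174.
BIC = 51.298990 + 174 = 225.298990, which rounds to 225.2990.

225.2990


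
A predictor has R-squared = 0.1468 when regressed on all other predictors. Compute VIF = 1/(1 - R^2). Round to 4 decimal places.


Using VIF = 1/(1 - R^2_j):
1 - 0.1468 = 0.8532.
VIF = 1.1721.

1.1721


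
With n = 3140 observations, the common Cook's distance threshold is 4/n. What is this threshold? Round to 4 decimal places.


The threshold is 4/n.
4/3140 = 0.0013.

0.0013


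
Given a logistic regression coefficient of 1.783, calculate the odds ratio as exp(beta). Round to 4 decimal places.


Odds ratio = exp(beta) = exp(1.783).
= 5.9477.

5.9477


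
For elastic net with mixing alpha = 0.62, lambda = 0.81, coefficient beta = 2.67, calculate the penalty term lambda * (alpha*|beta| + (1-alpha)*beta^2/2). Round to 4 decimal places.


Compute:
L1 = 0.62 * 2.67 = 1.6554.
L2 = 0.38 * 2.67^2 / 2 = 1.3545.
Penalty = 0.81 * (1.6554 + 1.3545) = 2.4380.

2.4380


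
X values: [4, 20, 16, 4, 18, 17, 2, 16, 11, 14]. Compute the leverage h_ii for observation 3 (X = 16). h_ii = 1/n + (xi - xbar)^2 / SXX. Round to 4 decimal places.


n = 10, xbar = 12.2000.
SXX = sum((xi - xbar)^2) = 389.6000.
h = 1/10 + (16 - 12.2000)^2 / 389.6000 = 0.1371.

0.1371


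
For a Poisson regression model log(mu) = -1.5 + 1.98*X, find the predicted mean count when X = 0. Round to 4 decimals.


eta = -1.5 + 1.98 * 0 = -1.5000.
mu = exp(-1.5000) = 0.2231.

0.2231


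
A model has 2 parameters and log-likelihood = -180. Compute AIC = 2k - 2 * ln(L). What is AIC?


AIC = 2k - 2*loglik = 2(2) - 2(-180).
= 4 + 360 = 364.

364


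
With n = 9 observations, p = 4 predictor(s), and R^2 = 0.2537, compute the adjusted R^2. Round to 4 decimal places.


Using the formula:
(1 - 0.2537) = 0.7463.
Multiply by 8/4: 0.7463 * 8 = 5.9704, then 5.9704 / 4 = 1.4926.
Adj R^2 = 1 - 1.4926 = -0.4926.

-0.4926


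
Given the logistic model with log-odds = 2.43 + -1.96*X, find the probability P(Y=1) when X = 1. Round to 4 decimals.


Linear predictor: z = 2.43 + -1.96 * 1 = 0.4700.
P = 1/(1 + exp(-0.4700)) = 1/(1 + 0.6250) = 0.6154.

0.6154


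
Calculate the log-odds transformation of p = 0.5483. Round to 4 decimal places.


Compute the odds: 0.5483/0.4517 = 1.2139.
Take the natural log: ln(1.2139) = 0.1938.

0.1938


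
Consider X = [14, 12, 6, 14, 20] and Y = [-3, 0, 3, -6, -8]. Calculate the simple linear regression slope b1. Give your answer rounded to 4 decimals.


First compute the means: xbar = 13.2000, ybar = -2.8000.
Then S_xx = sum((xi - xbar)^2) = 100.8000.
S_xy = sum((xi - xbar)(yi - ybar)) = -83.2000.
b1 = S_xy / S_xx = -83.2000 / 100.8000 = -0.8254.

-0.8254


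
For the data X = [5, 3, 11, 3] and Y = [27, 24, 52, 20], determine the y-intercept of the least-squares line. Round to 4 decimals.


Compute b1 = 3.7791 from the OLS formula.
With xbar = 5.5000 and ybar = 30.7500, the intercept is:
b0 = 30.7500 - 3.7791 * 5.5000 = 9.9651.

9.9651


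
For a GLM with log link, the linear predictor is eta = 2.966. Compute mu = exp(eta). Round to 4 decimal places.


Apply the inverse link:
mu = e^2.966 = 19.4141.

19.4141


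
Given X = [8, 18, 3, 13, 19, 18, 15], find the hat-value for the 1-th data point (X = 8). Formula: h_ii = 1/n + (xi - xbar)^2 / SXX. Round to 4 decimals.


Mean of X: xbar = 13.4286.
SXX = 213.7143.
For X = 8: h = 1/7 + (8 - 13.4286)^2/213.7143 = 0.2807.

0.2807


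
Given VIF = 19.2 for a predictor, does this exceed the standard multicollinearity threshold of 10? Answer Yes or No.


Check: VIF = 19.2 vs threshold = 10.
Since 19.2 >= 10, the answer is Yes.

Yes


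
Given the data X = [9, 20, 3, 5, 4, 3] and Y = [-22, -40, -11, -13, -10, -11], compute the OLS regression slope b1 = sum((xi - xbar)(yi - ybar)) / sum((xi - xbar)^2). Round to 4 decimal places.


The sample means are xbar = 7.3333 and ybar = -17.8333.
Compute S_xx = 217.3333 and S_xy = -384.3333.
Slope b1 = S_xy / S_xx = -384.3333 / 217.3333 = -1.7684.

-1.7684


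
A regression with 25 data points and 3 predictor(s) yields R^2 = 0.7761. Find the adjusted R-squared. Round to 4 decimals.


Plug in: Adj R^2 = 1 - (1 - 0.7761) * 24/21.
= 1 - 0.2239 * 24/21
= 1 - 5.3736 / 21
= 1 - 0.2559 = 0.7441.

0.7441


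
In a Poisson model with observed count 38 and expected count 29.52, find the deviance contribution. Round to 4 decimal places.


y/mu = 38/29.52 = 1.287263 (approx.), and ln(38/29.52) = 0.252518.
y * ln(y/mu) = 38 * 0.252518 = 9.595684.
y - mu = 8.48.
D = 2 * (9.595684 - 8.48) = 2.231368, which rounds to 2.2314.

2.2314


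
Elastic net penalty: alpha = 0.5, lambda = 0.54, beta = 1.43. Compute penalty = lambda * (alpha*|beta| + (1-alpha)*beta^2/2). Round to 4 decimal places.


alpha * |beta| = 0.5 * 1.43 = 0.7150.
(1-alpha) * beta^2/2 = 0.5 * 2.0449/2 = 0.5112.
Total = 0.54 * (0.7150 + 0.5112) = 0.6622.

0.6622


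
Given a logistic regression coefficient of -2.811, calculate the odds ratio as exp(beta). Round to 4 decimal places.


The odds ratio is computed as:
OR = e^(-2.811) = 0.0601.

0.0601


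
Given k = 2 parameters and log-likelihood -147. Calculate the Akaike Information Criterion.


AIC = 2k - 2*loglik = 2(2) - 2(-147).
= 4 + 294 = 298.

298


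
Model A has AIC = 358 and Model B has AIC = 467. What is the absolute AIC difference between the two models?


Compute |358 - 467| = 109.
Model A has the smaller AIC.

109


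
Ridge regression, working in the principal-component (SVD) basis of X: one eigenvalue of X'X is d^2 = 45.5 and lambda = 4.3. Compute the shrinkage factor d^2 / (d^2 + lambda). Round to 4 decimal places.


Denominator = d^2 + lambda = 45.5 + 4.3 = 49.8000.
Shrinkage = 45.5 / 49.8000 = 0.9137.

0.9137


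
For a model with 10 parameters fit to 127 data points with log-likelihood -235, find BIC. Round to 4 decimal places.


k * ln(n) = 10 * ln(127) = 10 * 4.844187 = 48.441870.
-2 * loglik = -2 * (-235) = 470.
BIC = 48.441870 + 470 = 518.441870, which rounds to 518.4419.

518.4419


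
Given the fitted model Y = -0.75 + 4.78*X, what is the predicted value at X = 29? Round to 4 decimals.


Plug X = 29 into Y = -0.75 + 4.78*X:
Y = -0.75 + 138.6200 = 137.8700.

137.8700


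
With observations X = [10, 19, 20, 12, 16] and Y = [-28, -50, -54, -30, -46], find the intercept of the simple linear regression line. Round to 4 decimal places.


First find the slope: b1 = -2.6968.
Means: xbar = 15.4000, ybar = -41.6000.
b0 = ybar - b1 * xbar = -41.6000 - -2.6968 * 15.4000 = -0.0691.

-0.0691


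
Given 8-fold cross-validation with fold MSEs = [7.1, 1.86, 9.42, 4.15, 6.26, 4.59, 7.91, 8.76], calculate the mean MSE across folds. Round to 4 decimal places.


Total MSE across folds = 50.0500.
CV-MSE = 50.0500/8 = 6.2563.

6.2563


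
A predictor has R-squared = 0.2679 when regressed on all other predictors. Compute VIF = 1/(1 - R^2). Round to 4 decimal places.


Denominator: 1 - 0.2679 = 0.7321.
VIF = 1 / 0.7321 = 1.3659.

1.3659


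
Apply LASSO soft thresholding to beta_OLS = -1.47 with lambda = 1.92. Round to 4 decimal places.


Check: |-1.47| = 1.47 vs lambda = 1.92.
Since |beta| <= lambda, the coefficient is set to 0.
Soft-thresholded coefficient = 0.0000.

0.0000


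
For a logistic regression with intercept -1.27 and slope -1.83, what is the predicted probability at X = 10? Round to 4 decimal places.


Compute z = -1.27 + (-1.83)(10) = -19.5700.
exp(-z) = 315604372.0573.
P = 1/(1 + 315604372.0573) = 0.0000.

0.0000


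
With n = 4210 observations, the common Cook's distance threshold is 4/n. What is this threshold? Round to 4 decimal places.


Cook's distance cutoff = 4/n = 4/4210.
= 0.0010.

0.0010


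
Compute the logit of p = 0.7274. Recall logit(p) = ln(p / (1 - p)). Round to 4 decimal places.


Compute the odds: 0.7274/0.2726 = 2.6684.
Take the natural log: ln(2.6684) = 0.9815.

0.9815


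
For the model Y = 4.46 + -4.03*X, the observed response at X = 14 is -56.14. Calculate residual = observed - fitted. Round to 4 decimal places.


Compute yhat = 4.46 + (-4.03)(14) = -51.9600.
Residual = actual - predicted = -56.14 - -51.9600 = -4.1800.

-4.1800


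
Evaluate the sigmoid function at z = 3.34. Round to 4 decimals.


exp(-3.3400) = 0.0354.
1 + exp(-z) = 1.0354.
sigmoid = 1/1.0354 = 0.9658.

0.9658


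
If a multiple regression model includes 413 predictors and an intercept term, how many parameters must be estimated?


Each predictor gets one coefficient, plus one intercept.
Total parameters = 413 + 1 = 414.

414


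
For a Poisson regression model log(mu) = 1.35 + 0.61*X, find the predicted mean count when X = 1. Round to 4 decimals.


Linear predictor: eta = 1.35 + (0.61)(1) = 1.9600.
Expected count: mu = exp(1.9600) = 7.0993.

7.0993


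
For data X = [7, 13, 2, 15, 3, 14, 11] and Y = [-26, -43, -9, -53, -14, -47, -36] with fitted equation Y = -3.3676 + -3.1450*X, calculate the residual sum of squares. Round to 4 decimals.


Compute predicted values, then residuals = yi - yhat_i.
Residuals: [-0.6174, 1.2526, 0.6576, -2.4574, -1.1974, 0.3976, 1.9626].
SSres = sum(residual^2) = 13.8651.

13.8651


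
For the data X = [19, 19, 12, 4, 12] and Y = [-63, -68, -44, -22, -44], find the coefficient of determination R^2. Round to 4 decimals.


After computing the OLS fit (b0=-9.6744, b1=-2.9186):
SSres = 14.1744, SStot = 1332.8000.
R^2 = 1 - 14.1744/1332.8000 = 0.9894.

0.9894


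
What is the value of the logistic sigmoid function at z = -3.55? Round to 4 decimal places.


Compute exp(3.5500) = 34.8133.
Sigmoid = 1 / (1 + 34.8133) = 1 / 35.8133 = 0.0279.

0.0279


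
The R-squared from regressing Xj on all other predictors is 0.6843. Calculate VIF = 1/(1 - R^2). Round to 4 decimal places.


Denominator: 1 - 0.6843 = 0.3157.
VIF = 1 / 0.3157 = 3.1676.

3.1676


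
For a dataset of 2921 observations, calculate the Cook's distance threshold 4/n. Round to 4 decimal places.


Using the rule of thumb:
Threshold = 4 / 2921 = 0.0014.

0.0014


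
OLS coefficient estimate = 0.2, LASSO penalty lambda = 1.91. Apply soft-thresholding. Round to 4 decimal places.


|beta_OLS| = 0.2.
lambda = 1.91.
Since |beta| <= lambda, the coefficient is set to 0.
Result = 0.0000.

0.0000


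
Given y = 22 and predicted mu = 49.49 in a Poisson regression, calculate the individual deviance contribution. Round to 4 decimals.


y/mu = 22/49.49 = 0.444534 (approx.), and ln(22/49.49) = -0.810728.
y * ln(y/mu) = 22 * -0.810728 = -17.836016.
y - mu = -27.49.
D = 2 * (-17.836016 - -27.49) = 19.307968, which rounds to 19.3080.

19.3080


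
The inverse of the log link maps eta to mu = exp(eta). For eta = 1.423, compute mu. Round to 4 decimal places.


mu = exp(eta) = exp(1.423).
= 4.1496.

4.1496


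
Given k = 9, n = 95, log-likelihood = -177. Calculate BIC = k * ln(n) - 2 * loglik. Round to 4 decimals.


Compute k*ln(n) = 9*ln(95) = 9*4.553877 = 40.984893.
Then -2*loglik = 354.
BIC = 40.984893 + 354 = 394.984893, which rounds to 394.9849.

394.9849


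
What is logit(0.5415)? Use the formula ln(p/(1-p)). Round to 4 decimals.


1 - p = 0.4585.
p/(1-p) = 1.1810.
logit = ln(1.1810) = 0.1664.

0.1664


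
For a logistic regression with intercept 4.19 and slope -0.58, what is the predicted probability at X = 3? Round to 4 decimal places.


z = 4.19 + -0.58 * 3 = 2.4500.
Sigmoid: P = 1 / (1 + exp(-2.4500)) = 0.9206.

0.9206


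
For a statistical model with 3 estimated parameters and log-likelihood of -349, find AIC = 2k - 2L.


AIC = 2*3 - 2*(-349).
= 6 + 698 = 704.

704


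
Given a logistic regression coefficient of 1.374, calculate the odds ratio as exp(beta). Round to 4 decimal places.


exp(1.374) = 3.9511.
So the odds ratio is 3.9511.

3.9511


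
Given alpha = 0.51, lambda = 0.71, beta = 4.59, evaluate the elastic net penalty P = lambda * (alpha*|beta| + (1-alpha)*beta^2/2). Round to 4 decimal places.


Compute:
L1 = 0.51 * 4.59 = 2.3409.
L2 = 0.49 * 4.59^2 / 2 = 5.1617.
Penalty = 0.71 * (2.3409 + 5.1617) = 5.3268.

5.3268


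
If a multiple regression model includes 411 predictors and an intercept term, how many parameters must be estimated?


Each predictor gets one coefficient, plus one intercept.
Total parameters = 411 + 1 = 412.

412


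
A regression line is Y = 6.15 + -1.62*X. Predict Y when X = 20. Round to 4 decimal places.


Plug X = 20 into Y = 6.15 + -1.62*X:
Y = 6.15 + -32.4000 = -26.2500.

-26.2500


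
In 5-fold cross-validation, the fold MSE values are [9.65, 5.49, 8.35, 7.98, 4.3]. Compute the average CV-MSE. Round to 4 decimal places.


Total MSE across folds = 35.7700.
CV-MSE = 35.7700/5 = 7.1540.

7.1540


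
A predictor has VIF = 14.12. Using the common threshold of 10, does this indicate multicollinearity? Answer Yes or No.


Check: VIF = 14.12 vs threshold = 10.
Since 14.12 >= 10, the answer is Yes.

Yes


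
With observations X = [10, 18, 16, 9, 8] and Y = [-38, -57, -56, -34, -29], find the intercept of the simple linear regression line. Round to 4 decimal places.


First find the slope: b1 = -2.8366.
Means: xbar = 12.2000, ybar = -42.8000.
b0 = ybar - b1 * xbar = -42.8000 - -2.8366 * 12.2000 = -8.1931.

-8.1931


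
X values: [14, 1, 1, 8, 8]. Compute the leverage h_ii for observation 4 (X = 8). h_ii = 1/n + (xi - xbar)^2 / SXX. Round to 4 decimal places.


Mean of X: xbar = 6.4000.
SXX = 121.2000.
For X = 8: h = 1/5 + (8 - 6.4000)^2/121.2000 = 0.2211.

0.2211


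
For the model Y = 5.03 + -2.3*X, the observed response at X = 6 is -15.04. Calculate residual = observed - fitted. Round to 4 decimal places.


Predicted = 5.03 + -2.3 * 6 = -8.7700.
Residual = -15.04 - -8.7700 = -6.2700.

-6.2700


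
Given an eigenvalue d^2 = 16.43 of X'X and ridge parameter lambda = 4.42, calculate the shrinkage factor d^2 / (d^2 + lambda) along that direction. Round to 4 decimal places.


d^2 + lambda = 16.43 + 4.42 = 20.8500.
Shrinkage factor = 16.43/20.8500 = 0.7880.

0.7880


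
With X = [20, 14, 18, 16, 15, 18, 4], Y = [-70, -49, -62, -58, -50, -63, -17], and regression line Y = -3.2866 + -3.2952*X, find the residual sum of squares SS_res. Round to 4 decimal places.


Predicted values from Y = -3.2866 + -3.2952*X.
Residuals: [-0.8094, 0.4194, 0.6002, -1.9902, 2.7146, -0.3998, -0.5326].
SSres = 12.9647.

12.9647


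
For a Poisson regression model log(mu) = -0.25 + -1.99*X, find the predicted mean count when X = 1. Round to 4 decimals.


eta = -0.25 + -1.99 * 1 = -2.2400.
mu = exp(-2.2400) = 0.1065.

0.1065


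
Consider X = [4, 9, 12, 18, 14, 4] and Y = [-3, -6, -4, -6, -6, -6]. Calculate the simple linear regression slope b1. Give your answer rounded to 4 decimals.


The sample means are xbar = 10.1667 and ybar = -5.1667.
Compute S_xx = 156.8333 and S_xy = -14.8333.
Slope b1 = S_xy / S_xx = -14.8333 / 156.8333 = -0.0946.

-0.0946


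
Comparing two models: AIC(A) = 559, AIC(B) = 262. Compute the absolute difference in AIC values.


|AIC_A - AIC_B| = |559 - 262| = 297.
Model B is preferred (lower AIC).

297


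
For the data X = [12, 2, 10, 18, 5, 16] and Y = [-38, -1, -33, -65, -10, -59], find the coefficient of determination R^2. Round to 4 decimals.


After computing the OLS fit (b0=8.9278, b1=-4.1201):
SSres = 16.5709, SStot = 3267.3333.
R^2 = 1 - 16.5709/3267.3333 = 0.9949.

0.9949


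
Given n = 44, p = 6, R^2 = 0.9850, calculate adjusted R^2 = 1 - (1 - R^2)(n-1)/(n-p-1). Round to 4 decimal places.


Using the formula:
(1 - 0.9850) = 0.0150.
Multiply by 43/37: 0.0150 * 43 = 0.6450, then 0.6450 / 37 = 0.0174.
Adj R^2 = 1 - 0.0174 = 0.9826.

0.9826


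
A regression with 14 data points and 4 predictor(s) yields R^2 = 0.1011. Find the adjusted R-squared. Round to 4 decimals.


Using the formula:
(1 - 0.1011) = 0.8989.
Multiply by 13/9: 0.8989 * 13 = 11.6857, then 11.6857 / 9 = 1.2984.
Adj R^2 = 1 - 1.2984 = -0.2984.

-0.2984


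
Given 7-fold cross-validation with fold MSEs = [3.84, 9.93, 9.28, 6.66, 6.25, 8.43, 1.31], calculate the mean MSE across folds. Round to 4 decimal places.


Total MSE across folds = 45.7000.
CV-MSE = 45.7000/7 = 6.5286.

6.5286


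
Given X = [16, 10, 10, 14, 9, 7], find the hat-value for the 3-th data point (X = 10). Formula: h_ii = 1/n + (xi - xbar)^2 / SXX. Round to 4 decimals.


n = 6, xbar = 11.0000.
SXX = sum((xi - xbar)^2) = 56.0000.
h = 1/6 + (10 - 11.0000)^2 / 56.0000 = 0.1845.

0.1845


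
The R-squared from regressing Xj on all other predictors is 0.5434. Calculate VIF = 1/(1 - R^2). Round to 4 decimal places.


Using VIF = 1/(1 - R^2_j):
1 - 0.5434 = 0.4566.
VIF = 2.1901.

2.1901


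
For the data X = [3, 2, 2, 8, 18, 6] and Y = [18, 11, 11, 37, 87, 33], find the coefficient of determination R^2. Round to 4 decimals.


After computing the OLS fit (b0=2.4133, b1=4.6800):
SSres = 18.1333, SStot = 4124.8333.
R^2 = 1 - 18.1333/4124.8333 = 0.9956.

0.9956


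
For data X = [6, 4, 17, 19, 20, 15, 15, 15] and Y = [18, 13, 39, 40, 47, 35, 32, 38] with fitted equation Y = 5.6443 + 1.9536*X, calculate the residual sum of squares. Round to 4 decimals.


For each point, residual = actual - predicted.
Residuals: [0.6341, -0.4587, 0.1445, -2.7627, 2.2837, 0.0517, -2.9483, 3.0517].
Sum of squared residuals = 31.4892.

31.4892


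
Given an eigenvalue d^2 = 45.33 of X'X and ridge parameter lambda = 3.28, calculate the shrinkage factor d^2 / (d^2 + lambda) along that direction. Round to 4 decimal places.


d^2 + lambda = 45.33 + 3.28 = 48.6100.
Shrinkage factor = 45.33/48.6100 = 0.9325.

0.9325


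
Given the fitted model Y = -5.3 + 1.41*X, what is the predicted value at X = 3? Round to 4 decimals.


Plug X = 3 into Y = -5.3 + 1.41*X:
Y = -5.3 + 4.2300 = -1.0700.

-1.0700


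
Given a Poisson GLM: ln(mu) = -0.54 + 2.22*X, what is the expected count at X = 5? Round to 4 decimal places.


Linear predictor: eta = -0.54 + (2.22)(5) = 10.5600.
Expected count: mu = exp(10.5600) = 38561.1279.

38561.1279


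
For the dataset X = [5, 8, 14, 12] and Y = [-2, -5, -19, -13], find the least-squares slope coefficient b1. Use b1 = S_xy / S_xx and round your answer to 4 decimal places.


The sample means are xbar = 9.7500 and ybar = -9.7500.
Compute S_xx = 48.7500 and S_xy = -91.7500.
Slope b1 = S_xy / S_xx = -91.7500 / 48.7500 = -1.8821.

-1.8821


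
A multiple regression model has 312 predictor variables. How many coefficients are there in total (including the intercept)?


Each predictor gets one coefficient, plus one intercept.
Total parameters = 312 + 1 = 313.

313


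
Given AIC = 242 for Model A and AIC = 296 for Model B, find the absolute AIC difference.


|AIC_A - AIC_B| = |242 - 296| = 54.
Model A is preferred (lower AIC).

54


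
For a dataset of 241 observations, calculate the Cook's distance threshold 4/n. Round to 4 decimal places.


Cook's distance cutoff = 4/n = 4/241.
= 0.0166.

0.0166


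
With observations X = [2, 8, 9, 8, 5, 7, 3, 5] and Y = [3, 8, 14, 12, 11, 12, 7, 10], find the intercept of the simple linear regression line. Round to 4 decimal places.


Compute b1 = 1.1058 from the OLS formula.
With xbar = 5.8750 and ybar = 9.6250, the intercept is:
b0 = 9.6250 - 1.1058 * 5.8750 = 3.1281.

3.1281


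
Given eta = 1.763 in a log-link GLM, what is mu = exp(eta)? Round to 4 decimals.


Apply the inverse link:
mu = e^1.763 = 5.8299.

5.8299


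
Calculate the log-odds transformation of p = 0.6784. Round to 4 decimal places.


The odds are p/(1-p) = 0.6784 / 0.3216 = 2.1095.
logit(p) = ln(2.1095) = 0.7464.

0.7464


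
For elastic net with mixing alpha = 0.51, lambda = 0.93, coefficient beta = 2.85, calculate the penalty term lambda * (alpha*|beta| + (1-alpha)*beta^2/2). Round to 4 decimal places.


Compute:
L1 = 0.51 * 2.85 = 1.4535.
L2 = 0.49 * 2.85^2 / 2 = 1.9900.
Penalty = 0.93 * (1.4535 + 1.9900) = 3.2025.

3.2025


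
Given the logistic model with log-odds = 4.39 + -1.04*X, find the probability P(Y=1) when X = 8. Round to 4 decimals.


z = 4.39 + -1.04 * 8 = -3.9300.
Sigmoid: P = 1 / (1 + exp(3.9300)) = 0.0193.

0.0193


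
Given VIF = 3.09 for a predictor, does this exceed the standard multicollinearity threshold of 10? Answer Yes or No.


Check: VIF = 3.09 vs threshold = 10.
Since 3.09 < 10, the answer is No.

No


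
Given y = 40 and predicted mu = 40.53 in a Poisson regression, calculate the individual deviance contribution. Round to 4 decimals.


y/mu = 40/40.53 = 0.986923 (approx.), and ln(40/40.53) = -0.013163.
y * ln(y/mu) = 40 * -0.013163 = -0.526520.
y - mu = -0.53.
D = 2 * (-0.526520 - -0.53) = 0.006960, which rounds to 0.0070.

0.0070


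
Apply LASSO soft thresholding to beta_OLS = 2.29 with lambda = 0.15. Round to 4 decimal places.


|beta_OLS| = 2.29.
lambda = 0.15.
Since |beta| > lambda, coefficient = sign(beta)*(|beta| - lambda) = 2.1400.
Result = 2.1400.

2.1400


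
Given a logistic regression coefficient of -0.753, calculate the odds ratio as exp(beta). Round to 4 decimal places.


exp(-0.753) = 0.4710.
So the odds ratio is 0.4710.

0.4710


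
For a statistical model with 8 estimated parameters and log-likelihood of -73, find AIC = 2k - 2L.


AIC = 2*8 - 2*(-73).
= 16 + 146 = 162.

162


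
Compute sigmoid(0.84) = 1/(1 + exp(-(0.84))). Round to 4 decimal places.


First, exp(-0.8400) = 0.4317.
Then sigma(z) = 1/(1 + 0.4317) = 0.6985.

0.6985


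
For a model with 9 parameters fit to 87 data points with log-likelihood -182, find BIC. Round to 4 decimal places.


Compute k*ln(n) = 9*ln(87) = 9*4.465908 = 40.193172.
Then -2*loglik = 364.
BIC = 40.193172 + 364 = 404.193172, which rounds to 404.1932.

404.1932


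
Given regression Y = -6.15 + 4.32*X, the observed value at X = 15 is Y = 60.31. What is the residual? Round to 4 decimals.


Compute yhat = -6.15 + (4.32)(15) = 58.6500.
Residual = actual - predicted = 60.31 - 58.6500 = 1.6600.

1.6600


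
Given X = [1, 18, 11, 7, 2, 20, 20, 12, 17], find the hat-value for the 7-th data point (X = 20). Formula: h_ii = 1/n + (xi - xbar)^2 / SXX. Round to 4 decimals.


Mean of X: xbar = 12.0000.
SXX = 436.0000.
For X = 20: h = 1/9 + (20 - 12.0000)^2/436.0000 = 0.2579.

0.2579


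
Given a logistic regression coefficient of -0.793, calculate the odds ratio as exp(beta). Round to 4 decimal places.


The odds ratio is computed as:
OR = e^(-0.793) = 0.4525.

0.4525


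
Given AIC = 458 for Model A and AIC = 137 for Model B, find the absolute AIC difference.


Absolute difference = |458 - 137| = 321.
The model with lower AIC (B) is preferred.

321


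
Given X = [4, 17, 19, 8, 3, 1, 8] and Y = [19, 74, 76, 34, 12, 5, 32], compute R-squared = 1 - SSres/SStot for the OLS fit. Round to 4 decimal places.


Fit the OLS line: b0 = 0.8817, b1 = 4.0971.
SSres = 26.6948.
SStot = 4890.0000.
R^2 = 1 - 26.6948/4890.0000 = 0.9945.

0.9945


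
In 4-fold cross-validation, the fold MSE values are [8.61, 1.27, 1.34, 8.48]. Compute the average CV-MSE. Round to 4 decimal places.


Add all fold MSEs: 19.7000.
Divide by k = 4: 19.7000/4 = 4.9250.

4.9250


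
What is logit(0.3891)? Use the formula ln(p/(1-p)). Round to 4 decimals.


Compute the odds: 0.3891/0.6109 = 0.6369.
Take the natural log: ln(0.6369) = -0.4511.

-0.4511


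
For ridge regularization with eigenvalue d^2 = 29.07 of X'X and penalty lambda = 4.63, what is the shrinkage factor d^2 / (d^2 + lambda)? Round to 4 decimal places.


Compute the denominator: 29.07 + 4.63 = 33.7000.
Shrinkage factor = 29.07 / 33.7000 = 0.8626.

0.8626


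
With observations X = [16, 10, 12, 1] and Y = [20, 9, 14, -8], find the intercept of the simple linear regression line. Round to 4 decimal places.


First find the slope: b1 = 1.8944.
Means: xbar = 9.7500, ybar = 8.7500.
b0 = ybar - b1 * xbar = 8.7500 - 1.8944 * 9.7500 = -9.7205.

-9.7205


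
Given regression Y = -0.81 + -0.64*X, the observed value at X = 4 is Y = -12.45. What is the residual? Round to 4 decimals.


Predicted = -0.81 + -0.64 * 4 = -3.3700.
Residual = -12.45 - -3.3700 = -9.0800.

-9.0800


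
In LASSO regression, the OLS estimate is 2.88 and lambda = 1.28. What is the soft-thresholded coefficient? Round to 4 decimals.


|beta_OLS| = 2.88.
lambda = 1.28.
Since |beta| > lambda, coefficient = sign(beta)*(|beta| - lambda) = 1.6000.
Result = 1.6000.

1.6000


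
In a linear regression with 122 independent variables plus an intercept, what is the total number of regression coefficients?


Total coefficients = number of predictors + 1 (for the intercept).
= 122 + 1 = 123.

123


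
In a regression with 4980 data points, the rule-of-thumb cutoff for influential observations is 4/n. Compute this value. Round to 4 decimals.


Using the rule of thumb:
Threshold = 4 / 4980 = 0.0008.

0.0008


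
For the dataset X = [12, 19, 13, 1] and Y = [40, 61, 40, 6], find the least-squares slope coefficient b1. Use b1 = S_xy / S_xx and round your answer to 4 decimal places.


Calculate xbar = 11.2500, ybar = 36.7500.
S_xx = 168.7500, S_xy = 511.2500.
Using b1 = S_xy / S_xx = 511.2500 / 168.7500, we get b1 = 3.0296.

3.0296


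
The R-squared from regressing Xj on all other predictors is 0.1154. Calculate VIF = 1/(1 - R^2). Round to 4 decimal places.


VIF = 1 / (1 - 0.1154).
= 1 / 0.8846 = 1.1305.

1.1305


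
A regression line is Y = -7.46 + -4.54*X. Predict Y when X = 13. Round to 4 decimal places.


Plug X = 13 into Y = -7.46 + -4.54*X:
Y = -7.46 + -59.0200 = -66.4800.

-66.4800


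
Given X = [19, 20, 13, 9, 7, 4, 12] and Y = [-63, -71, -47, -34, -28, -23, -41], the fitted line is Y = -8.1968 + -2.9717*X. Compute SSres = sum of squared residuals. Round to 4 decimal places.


For each point, residual = actual - predicted.
Residuals: [1.6591, -3.3692, -0.1711, 0.9421, 0.9987, -2.9164, 2.8572].
Sum of squared residuals = 32.6873.

32.6873


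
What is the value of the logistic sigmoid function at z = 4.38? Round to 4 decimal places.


First, exp(-4.3800) = 0.0125.
Then sigma(z) = 1/(1 + 0.0125) = 0.9876.

0.9876


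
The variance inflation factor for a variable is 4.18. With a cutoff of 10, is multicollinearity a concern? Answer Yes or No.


Compare VIF = 4.18 to the threshold of 10.
4.18 < 10, so the answer is No.

No


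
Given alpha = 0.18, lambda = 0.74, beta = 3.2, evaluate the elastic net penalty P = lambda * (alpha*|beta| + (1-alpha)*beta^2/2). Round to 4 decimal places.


L1 component = 0.18 * |3.2| = 0.5760.
L2 component = 0.82 * 3.2^2 / 2 = 4.1984.
Penalty = 0.74 * (0.5760 + 4.1984) = 0.74 * 4.7744 = 3.5331.

3.5331


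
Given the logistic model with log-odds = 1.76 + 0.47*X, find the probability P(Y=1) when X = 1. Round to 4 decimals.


z = 1.76 + 0.47 * 1 = 2.2300.
Sigmoid: P = 1 / (1 + exp(-2.2300)) = 0.9029.

0.9029


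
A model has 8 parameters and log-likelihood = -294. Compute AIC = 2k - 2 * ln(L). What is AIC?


AIC = 2k - 2*loglik = 2(8) - 2(-294).
= 16 + 588 = 604.

604


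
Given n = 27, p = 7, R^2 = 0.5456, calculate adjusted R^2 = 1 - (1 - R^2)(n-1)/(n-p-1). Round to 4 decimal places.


Plug in: Adj R^2 = 1 - (1 - 0.5456) * 26/19.
= 1 - 0.4544 * 26/19
= 1 - 11.8144 / 19
= 1 - 0.6218 = 0.3782.

0.3782


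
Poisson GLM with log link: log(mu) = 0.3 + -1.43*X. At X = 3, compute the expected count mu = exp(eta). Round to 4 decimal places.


Compute eta = 0.3 + -1.43 * 3 = -3.9900.
Apply inverse link: mu = e^-3.9900 = 0.0185.

0.0185


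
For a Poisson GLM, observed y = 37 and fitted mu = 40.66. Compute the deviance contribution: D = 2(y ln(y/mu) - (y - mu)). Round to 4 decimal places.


Compute y*ln(y/mu) = 37*ln(37/40.66) = 37*-0.094327 = -3.490099.
y - mu = -3.66.
D = 2*(-3.490099 - (-3.66)) = 0.339802, which rounds to 0.3398.

0.3398


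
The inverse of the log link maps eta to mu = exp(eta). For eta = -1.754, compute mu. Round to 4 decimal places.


mu = exp(eta) = exp(-1.754).
= 0.1731.

0.1731


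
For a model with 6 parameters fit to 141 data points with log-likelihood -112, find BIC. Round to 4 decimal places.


Compute k*ln(n) = 6*ln(141) = 6*4.948760 = 29.692560.
Then -2*loglik = 224.
BIC = 29.692560 + 224 = 253.692560, which rounds to 253.6926.

253.6926


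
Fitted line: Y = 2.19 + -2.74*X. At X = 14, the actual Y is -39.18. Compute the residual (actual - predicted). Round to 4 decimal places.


Predicted = 2.19 + -2.74 * 14 = -36.1700.
Residual = -39.18 - -36.1700 = -3.0100.

-3.0100


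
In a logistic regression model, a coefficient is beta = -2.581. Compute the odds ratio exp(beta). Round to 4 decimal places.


exp(-2.581) = 0.0757.
So the odds ratio is 0.0757.

0.0757


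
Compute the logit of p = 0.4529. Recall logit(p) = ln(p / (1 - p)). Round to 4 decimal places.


Compute the odds: 0.4529/0.5471 = 0.8278.
Take the natural log: ln(0.8278) = -0.1890.

-0.1890


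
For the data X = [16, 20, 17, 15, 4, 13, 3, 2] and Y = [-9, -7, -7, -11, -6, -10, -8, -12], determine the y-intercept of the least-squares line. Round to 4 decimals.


First find the slope: b1 = 0.0492.
Means: xbar = 11.2500, ybar = -8.7500.
b0 = ybar - b1 * xbar = -8.7500 - 0.0492 * 11.2500 = -9.3038.

-9.3038


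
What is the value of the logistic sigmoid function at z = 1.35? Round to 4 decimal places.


Compute exp(-1.3500) = 0.2592.
Sigmoid = 1 / (1 + 0.2592) = 1 / 1.2592 = 0.7941.

0.7941


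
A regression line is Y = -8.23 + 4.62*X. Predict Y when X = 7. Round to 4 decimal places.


Substitute X = 7 into the equation:
Y = -8.23 + 4.62 * 7 = -8.23 + 32.3400 = 24.1100.

24.1100


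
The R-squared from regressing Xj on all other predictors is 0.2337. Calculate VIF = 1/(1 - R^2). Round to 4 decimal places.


VIF = 1 / (1 - 0.2337).
= 1 / 0.7663 = 1.3050.

1.3050


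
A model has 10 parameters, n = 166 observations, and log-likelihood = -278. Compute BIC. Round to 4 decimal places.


k * ln(n) = 10 * ln(166) = 10 * 5.111988 = 51.119880.
-2 * loglik = -2 * (-278) = 556.
BIC = 51.119880 + 556 = 607.119880, which rounds to 607.1199.

607.1199
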